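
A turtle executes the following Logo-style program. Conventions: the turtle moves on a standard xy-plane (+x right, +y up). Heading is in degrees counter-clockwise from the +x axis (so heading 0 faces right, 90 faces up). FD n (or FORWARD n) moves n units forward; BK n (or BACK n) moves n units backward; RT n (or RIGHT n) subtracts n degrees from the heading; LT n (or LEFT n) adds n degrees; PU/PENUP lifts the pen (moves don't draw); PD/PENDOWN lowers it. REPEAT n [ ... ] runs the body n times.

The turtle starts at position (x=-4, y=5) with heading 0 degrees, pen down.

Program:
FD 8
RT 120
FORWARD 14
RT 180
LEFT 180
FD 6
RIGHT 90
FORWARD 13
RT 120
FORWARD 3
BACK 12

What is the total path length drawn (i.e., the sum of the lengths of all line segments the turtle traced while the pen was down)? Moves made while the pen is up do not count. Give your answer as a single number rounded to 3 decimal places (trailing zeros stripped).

Answer: 56

Derivation:
Executing turtle program step by step:
Start: pos=(-4,5), heading=0, pen down
FD 8: (-4,5) -> (4,5) [heading=0, draw]
RT 120: heading 0 -> 240
FD 14: (4,5) -> (-3,-7.124) [heading=240, draw]
RT 180: heading 240 -> 60
LT 180: heading 60 -> 240
FD 6: (-3,-7.124) -> (-6,-12.321) [heading=240, draw]
RT 90: heading 240 -> 150
FD 13: (-6,-12.321) -> (-17.258,-5.821) [heading=150, draw]
RT 120: heading 150 -> 30
FD 3: (-17.258,-5.821) -> (-14.66,-4.321) [heading=30, draw]
BK 12: (-14.66,-4.321) -> (-25.053,-10.321) [heading=30, draw]
Final: pos=(-25.053,-10.321), heading=30, 6 segment(s) drawn

Segment lengths:
  seg 1: (-4,5) -> (4,5), length = 8
  seg 2: (4,5) -> (-3,-7.124), length = 14
  seg 3: (-3,-7.124) -> (-6,-12.321), length = 6
  seg 4: (-6,-12.321) -> (-17.258,-5.821), length = 13
  seg 5: (-17.258,-5.821) -> (-14.66,-4.321), length = 3
  seg 6: (-14.66,-4.321) -> (-25.053,-10.321), length = 12
Total = 56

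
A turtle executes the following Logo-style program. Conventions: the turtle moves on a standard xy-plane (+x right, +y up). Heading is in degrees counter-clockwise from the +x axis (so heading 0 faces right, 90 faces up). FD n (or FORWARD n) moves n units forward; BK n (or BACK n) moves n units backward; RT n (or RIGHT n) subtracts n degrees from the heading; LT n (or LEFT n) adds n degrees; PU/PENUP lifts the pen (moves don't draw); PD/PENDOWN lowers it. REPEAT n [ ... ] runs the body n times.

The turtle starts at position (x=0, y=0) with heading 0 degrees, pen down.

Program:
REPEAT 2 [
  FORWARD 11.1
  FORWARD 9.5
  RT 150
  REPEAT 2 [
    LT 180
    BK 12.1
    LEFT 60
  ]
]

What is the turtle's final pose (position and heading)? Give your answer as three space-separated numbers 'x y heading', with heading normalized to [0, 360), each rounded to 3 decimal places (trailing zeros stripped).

Executing turtle program step by step:
Start: pos=(0,0), heading=0, pen down
REPEAT 2 [
  -- iteration 1/2 --
  FD 11.1: (0,0) -> (11.1,0) [heading=0, draw]
  FD 9.5: (11.1,0) -> (20.6,0) [heading=0, draw]
  RT 150: heading 0 -> 210
  REPEAT 2 [
    -- iteration 1/2 --
    LT 180: heading 210 -> 30
    BK 12.1: (20.6,0) -> (10.121,-6.05) [heading=30, draw]
    LT 60: heading 30 -> 90
    -- iteration 2/2 --
    LT 180: heading 90 -> 270
    BK 12.1: (10.121,-6.05) -> (10.121,6.05) [heading=270, draw]
    LT 60: heading 270 -> 330
  ]
  -- iteration 2/2 --
  FD 11.1: (10.121,6.05) -> (19.734,0.5) [heading=330, draw]
  FD 9.5: (19.734,0.5) -> (27.961,-4.25) [heading=330, draw]
  RT 150: heading 330 -> 180
  REPEAT 2 [
    -- iteration 1/2 --
    LT 180: heading 180 -> 0
    BK 12.1: (27.961,-4.25) -> (15.861,-4.25) [heading=0, draw]
    LT 60: heading 0 -> 60
    -- iteration 2/2 --
    LT 180: heading 60 -> 240
    BK 12.1: (15.861,-4.25) -> (21.911,6.229) [heading=240, draw]
    LT 60: heading 240 -> 300
  ]
]
Final: pos=(21.911,6.229), heading=300, 8 segment(s) drawn

Answer: 21.911 6.229 300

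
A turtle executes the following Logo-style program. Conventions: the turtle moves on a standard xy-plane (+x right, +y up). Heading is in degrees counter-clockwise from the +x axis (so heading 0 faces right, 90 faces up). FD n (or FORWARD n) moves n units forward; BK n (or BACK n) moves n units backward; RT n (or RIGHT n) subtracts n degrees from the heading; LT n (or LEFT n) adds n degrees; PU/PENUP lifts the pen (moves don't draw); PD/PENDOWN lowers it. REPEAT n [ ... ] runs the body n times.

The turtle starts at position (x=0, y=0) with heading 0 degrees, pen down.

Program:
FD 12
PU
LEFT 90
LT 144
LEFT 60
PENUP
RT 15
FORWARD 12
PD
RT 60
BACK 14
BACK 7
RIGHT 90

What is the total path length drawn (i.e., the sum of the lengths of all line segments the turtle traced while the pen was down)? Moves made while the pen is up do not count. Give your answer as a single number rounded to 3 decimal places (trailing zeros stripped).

Answer: 33

Derivation:
Executing turtle program step by step:
Start: pos=(0,0), heading=0, pen down
FD 12: (0,0) -> (12,0) [heading=0, draw]
PU: pen up
LT 90: heading 0 -> 90
LT 144: heading 90 -> 234
LT 60: heading 234 -> 294
PU: pen up
RT 15: heading 294 -> 279
FD 12: (12,0) -> (13.877,-11.852) [heading=279, move]
PD: pen down
RT 60: heading 279 -> 219
BK 14: (13.877,-11.852) -> (24.757,-3.042) [heading=219, draw]
BK 7: (24.757,-3.042) -> (30.197,1.363) [heading=219, draw]
RT 90: heading 219 -> 129
Final: pos=(30.197,1.363), heading=129, 3 segment(s) drawn

Segment lengths:
  seg 1: (0,0) -> (12,0), length = 12
  seg 2: (13.877,-11.852) -> (24.757,-3.042), length = 14
  seg 3: (24.757,-3.042) -> (30.197,1.363), length = 7
Total = 33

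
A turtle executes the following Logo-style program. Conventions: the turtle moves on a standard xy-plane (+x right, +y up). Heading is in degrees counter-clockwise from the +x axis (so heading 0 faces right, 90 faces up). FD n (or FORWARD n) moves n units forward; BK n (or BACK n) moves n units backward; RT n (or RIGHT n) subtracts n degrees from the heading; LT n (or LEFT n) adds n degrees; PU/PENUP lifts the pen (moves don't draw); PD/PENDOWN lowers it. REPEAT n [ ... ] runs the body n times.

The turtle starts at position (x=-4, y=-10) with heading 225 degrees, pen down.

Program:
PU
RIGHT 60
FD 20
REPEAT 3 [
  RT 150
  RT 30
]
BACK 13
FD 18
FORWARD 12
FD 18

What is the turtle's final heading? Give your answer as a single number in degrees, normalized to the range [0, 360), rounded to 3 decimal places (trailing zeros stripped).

Answer: 345

Derivation:
Executing turtle program step by step:
Start: pos=(-4,-10), heading=225, pen down
PU: pen up
RT 60: heading 225 -> 165
FD 20: (-4,-10) -> (-23.319,-4.824) [heading=165, move]
REPEAT 3 [
  -- iteration 1/3 --
  RT 150: heading 165 -> 15
  RT 30: heading 15 -> 345
  -- iteration 2/3 --
  RT 150: heading 345 -> 195
  RT 30: heading 195 -> 165
  -- iteration 3/3 --
  RT 150: heading 165 -> 15
  RT 30: heading 15 -> 345
]
BK 13: (-23.319,-4.824) -> (-35.876,-1.459) [heading=345, move]
FD 18: (-35.876,-1.459) -> (-18.489,-6.118) [heading=345, move]
FD 12: (-18.489,-6.118) -> (-6.898,-9.224) [heading=345, move]
FD 18: (-6.898,-9.224) -> (10.489,-13.882) [heading=345, move]
Final: pos=(10.489,-13.882), heading=345, 0 segment(s) drawn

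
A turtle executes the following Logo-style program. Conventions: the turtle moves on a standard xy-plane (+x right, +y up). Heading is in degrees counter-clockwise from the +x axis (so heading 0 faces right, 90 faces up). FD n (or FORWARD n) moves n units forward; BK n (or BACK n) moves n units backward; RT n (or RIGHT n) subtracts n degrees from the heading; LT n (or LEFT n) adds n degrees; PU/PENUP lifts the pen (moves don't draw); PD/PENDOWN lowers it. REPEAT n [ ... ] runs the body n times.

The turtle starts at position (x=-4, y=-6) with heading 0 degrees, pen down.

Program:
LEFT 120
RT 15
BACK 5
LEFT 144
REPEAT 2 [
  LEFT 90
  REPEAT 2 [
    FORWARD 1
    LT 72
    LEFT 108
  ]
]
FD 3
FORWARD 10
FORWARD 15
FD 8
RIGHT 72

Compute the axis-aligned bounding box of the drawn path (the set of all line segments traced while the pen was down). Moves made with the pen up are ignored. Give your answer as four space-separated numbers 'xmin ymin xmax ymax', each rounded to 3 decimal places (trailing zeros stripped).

Executing turtle program step by step:
Start: pos=(-4,-6), heading=0, pen down
LT 120: heading 0 -> 120
RT 15: heading 120 -> 105
BK 5: (-4,-6) -> (-2.706,-10.83) [heading=105, draw]
LT 144: heading 105 -> 249
REPEAT 2 [
  -- iteration 1/2 --
  LT 90: heading 249 -> 339
  REPEAT 2 [
    -- iteration 1/2 --
    FD 1: (-2.706,-10.83) -> (-1.772,-11.188) [heading=339, draw]
    LT 72: heading 339 -> 51
    LT 108: heading 51 -> 159
    -- iteration 2/2 --
    FD 1: (-1.772,-11.188) -> (-2.706,-10.83) [heading=159, draw]
    LT 72: heading 159 -> 231
    LT 108: heading 231 -> 339
  ]
  -- iteration 2/2 --
  LT 90: heading 339 -> 69
  REPEAT 2 [
    -- iteration 1/2 --
    FD 1: (-2.706,-10.83) -> (-2.348,-9.896) [heading=69, draw]
    LT 72: heading 69 -> 141
    LT 108: heading 141 -> 249
    -- iteration 2/2 --
    FD 1: (-2.348,-9.896) -> (-2.706,-10.83) [heading=249, draw]
    LT 72: heading 249 -> 321
    LT 108: heading 321 -> 69
  ]
]
FD 3: (-2.706,-10.83) -> (-1.631,-8.029) [heading=69, draw]
FD 10: (-1.631,-8.029) -> (1.953,1.307) [heading=69, draw]
FD 15: (1.953,1.307) -> (7.328,15.311) [heading=69, draw]
FD 8: (7.328,15.311) -> (10.195,22.779) [heading=69, draw]
RT 72: heading 69 -> 357
Final: pos=(10.195,22.779), heading=357, 9 segment(s) drawn

Segment endpoints: x in {-4, -2.706, -2.706, -2.348, -1.772, -1.631, 1.953, 7.328, 10.195}, y in {-11.188, -10.83, -9.896, -8.029, -6, 1.307, 15.311, 22.779}
xmin=-4, ymin=-11.188, xmax=10.195, ymax=22.779

Answer: -4 -11.188 10.195 22.779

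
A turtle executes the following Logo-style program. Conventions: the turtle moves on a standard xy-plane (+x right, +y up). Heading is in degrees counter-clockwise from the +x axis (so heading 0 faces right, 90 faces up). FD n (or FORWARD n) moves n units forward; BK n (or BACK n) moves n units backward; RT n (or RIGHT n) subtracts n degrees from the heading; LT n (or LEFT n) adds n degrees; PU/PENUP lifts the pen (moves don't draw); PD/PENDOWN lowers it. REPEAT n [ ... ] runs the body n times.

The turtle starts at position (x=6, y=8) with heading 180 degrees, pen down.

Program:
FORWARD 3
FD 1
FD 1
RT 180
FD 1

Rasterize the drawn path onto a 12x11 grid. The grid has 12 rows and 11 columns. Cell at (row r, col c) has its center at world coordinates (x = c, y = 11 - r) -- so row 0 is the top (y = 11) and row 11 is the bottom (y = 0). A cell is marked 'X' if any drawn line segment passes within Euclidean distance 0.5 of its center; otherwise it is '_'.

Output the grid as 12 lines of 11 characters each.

Segment 0: (6,8) -> (3,8)
Segment 1: (3,8) -> (2,8)
Segment 2: (2,8) -> (1,8)
Segment 3: (1,8) -> (2,8)

Answer: ___________
___________
___________
_XXXXXX____
___________
___________
___________
___________
___________
___________
___________
___________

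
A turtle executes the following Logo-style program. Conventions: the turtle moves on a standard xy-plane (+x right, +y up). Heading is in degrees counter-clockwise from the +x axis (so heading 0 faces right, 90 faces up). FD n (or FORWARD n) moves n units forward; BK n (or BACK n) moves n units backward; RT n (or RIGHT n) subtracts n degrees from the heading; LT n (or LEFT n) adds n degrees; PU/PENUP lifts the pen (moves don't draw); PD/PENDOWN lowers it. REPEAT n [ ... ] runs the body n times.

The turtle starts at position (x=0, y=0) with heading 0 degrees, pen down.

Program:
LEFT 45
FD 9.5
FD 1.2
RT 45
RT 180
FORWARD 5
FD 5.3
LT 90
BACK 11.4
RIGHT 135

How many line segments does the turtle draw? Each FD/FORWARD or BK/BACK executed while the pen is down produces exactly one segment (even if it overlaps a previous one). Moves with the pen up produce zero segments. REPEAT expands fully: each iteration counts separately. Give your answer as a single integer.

Answer: 5

Derivation:
Executing turtle program step by step:
Start: pos=(0,0), heading=0, pen down
LT 45: heading 0 -> 45
FD 9.5: (0,0) -> (6.718,6.718) [heading=45, draw]
FD 1.2: (6.718,6.718) -> (7.566,7.566) [heading=45, draw]
RT 45: heading 45 -> 0
RT 180: heading 0 -> 180
FD 5: (7.566,7.566) -> (2.566,7.566) [heading=180, draw]
FD 5.3: (2.566,7.566) -> (-2.734,7.566) [heading=180, draw]
LT 90: heading 180 -> 270
BK 11.4: (-2.734,7.566) -> (-2.734,18.966) [heading=270, draw]
RT 135: heading 270 -> 135
Final: pos=(-2.734,18.966), heading=135, 5 segment(s) drawn
Segments drawn: 5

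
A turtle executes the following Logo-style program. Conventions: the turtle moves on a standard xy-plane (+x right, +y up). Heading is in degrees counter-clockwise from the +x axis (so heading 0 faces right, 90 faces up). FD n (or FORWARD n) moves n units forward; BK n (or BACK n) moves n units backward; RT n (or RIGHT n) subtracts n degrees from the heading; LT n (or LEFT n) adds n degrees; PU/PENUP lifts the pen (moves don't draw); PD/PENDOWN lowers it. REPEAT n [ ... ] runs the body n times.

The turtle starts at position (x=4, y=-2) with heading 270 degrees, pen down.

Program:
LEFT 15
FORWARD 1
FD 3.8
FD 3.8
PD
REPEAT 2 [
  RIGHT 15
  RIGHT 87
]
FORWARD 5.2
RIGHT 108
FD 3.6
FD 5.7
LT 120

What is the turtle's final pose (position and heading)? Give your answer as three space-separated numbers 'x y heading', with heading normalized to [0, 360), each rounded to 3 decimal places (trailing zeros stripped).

Executing turtle program step by step:
Start: pos=(4,-2), heading=270, pen down
LT 15: heading 270 -> 285
FD 1: (4,-2) -> (4.259,-2.966) [heading=285, draw]
FD 3.8: (4.259,-2.966) -> (5.242,-6.636) [heading=285, draw]
FD 3.8: (5.242,-6.636) -> (6.226,-10.307) [heading=285, draw]
PD: pen down
REPEAT 2 [
  -- iteration 1/2 --
  RT 15: heading 285 -> 270
  RT 87: heading 270 -> 183
  -- iteration 2/2 --
  RT 15: heading 183 -> 168
  RT 87: heading 168 -> 81
]
FD 5.2: (6.226,-10.307) -> (7.039,-5.171) [heading=81, draw]
RT 108: heading 81 -> 333
FD 3.6: (7.039,-5.171) -> (10.247,-6.805) [heading=333, draw]
FD 5.7: (10.247,-6.805) -> (15.326,-9.393) [heading=333, draw]
LT 120: heading 333 -> 93
Final: pos=(15.326,-9.393), heading=93, 6 segment(s) drawn

Answer: 15.326 -9.393 93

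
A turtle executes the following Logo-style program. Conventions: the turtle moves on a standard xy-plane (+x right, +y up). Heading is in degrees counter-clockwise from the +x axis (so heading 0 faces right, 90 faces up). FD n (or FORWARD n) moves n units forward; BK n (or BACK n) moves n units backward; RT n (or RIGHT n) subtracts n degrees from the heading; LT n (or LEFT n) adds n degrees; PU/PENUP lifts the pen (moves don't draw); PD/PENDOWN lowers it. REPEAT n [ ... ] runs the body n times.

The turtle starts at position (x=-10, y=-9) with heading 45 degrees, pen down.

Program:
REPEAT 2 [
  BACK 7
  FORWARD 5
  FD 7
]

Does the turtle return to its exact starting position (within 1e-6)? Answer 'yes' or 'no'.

Executing turtle program step by step:
Start: pos=(-10,-9), heading=45, pen down
REPEAT 2 [
  -- iteration 1/2 --
  BK 7: (-10,-9) -> (-14.95,-13.95) [heading=45, draw]
  FD 5: (-14.95,-13.95) -> (-11.414,-10.414) [heading=45, draw]
  FD 7: (-11.414,-10.414) -> (-6.464,-5.464) [heading=45, draw]
  -- iteration 2/2 --
  BK 7: (-6.464,-5.464) -> (-11.414,-10.414) [heading=45, draw]
  FD 5: (-11.414,-10.414) -> (-7.879,-6.879) [heading=45, draw]
  FD 7: (-7.879,-6.879) -> (-2.929,-1.929) [heading=45, draw]
]
Final: pos=(-2.929,-1.929), heading=45, 6 segment(s) drawn

Start position: (-10, -9)
Final position: (-2.929, -1.929)
Distance = 10; >= 1e-6 -> NOT closed

Answer: no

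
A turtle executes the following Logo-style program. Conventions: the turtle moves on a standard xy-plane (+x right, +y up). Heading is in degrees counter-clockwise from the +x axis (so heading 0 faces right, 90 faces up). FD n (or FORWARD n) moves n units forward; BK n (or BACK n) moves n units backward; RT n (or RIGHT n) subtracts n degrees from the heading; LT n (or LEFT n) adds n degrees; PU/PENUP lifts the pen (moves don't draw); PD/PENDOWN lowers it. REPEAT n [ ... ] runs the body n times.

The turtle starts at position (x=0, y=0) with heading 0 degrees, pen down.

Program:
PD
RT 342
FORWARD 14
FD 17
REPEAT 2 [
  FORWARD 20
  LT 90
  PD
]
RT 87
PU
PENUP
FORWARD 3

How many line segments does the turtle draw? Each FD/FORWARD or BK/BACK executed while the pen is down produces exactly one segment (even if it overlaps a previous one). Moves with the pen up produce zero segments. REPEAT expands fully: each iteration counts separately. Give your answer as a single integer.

Answer: 4

Derivation:
Executing turtle program step by step:
Start: pos=(0,0), heading=0, pen down
PD: pen down
RT 342: heading 0 -> 18
FD 14: (0,0) -> (13.315,4.326) [heading=18, draw]
FD 17: (13.315,4.326) -> (29.483,9.58) [heading=18, draw]
REPEAT 2 [
  -- iteration 1/2 --
  FD 20: (29.483,9.58) -> (48.504,15.76) [heading=18, draw]
  LT 90: heading 18 -> 108
  PD: pen down
  -- iteration 2/2 --
  FD 20: (48.504,15.76) -> (42.324,34.781) [heading=108, draw]
  LT 90: heading 108 -> 198
  PD: pen down
]
RT 87: heading 198 -> 111
PU: pen up
PU: pen up
FD 3: (42.324,34.781) -> (41.248,37.582) [heading=111, move]
Final: pos=(41.248,37.582), heading=111, 4 segment(s) drawn
Segments drawn: 4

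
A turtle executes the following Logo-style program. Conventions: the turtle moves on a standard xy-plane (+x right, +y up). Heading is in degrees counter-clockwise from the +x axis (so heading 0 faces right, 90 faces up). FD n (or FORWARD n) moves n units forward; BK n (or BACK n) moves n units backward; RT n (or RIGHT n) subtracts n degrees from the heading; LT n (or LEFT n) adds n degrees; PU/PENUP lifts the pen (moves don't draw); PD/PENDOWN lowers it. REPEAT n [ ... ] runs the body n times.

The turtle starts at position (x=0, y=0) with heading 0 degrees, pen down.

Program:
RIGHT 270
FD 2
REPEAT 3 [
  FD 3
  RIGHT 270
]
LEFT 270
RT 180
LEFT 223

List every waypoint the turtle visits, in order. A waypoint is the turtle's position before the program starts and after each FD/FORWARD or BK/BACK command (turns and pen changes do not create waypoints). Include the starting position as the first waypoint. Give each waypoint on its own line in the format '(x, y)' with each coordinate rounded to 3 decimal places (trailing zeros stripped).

Answer: (0, 0)
(0, 2)
(0, 5)
(-3, 5)
(-3, 2)

Derivation:
Executing turtle program step by step:
Start: pos=(0,0), heading=0, pen down
RT 270: heading 0 -> 90
FD 2: (0,0) -> (0,2) [heading=90, draw]
REPEAT 3 [
  -- iteration 1/3 --
  FD 3: (0,2) -> (0,5) [heading=90, draw]
  RT 270: heading 90 -> 180
  -- iteration 2/3 --
  FD 3: (0,5) -> (-3,5) [heading=180, draw]
  RT 270: heading 180 -> 270
  -- iteration 3/3 --
  FD 3: (-3,5) -> (-3,2) [heading=270, draw]
  RT 270: heading 270 -> 0
]
LT 270: heading 0 -> 270
RT 180: heading 270 -> 90
LT 223: heading 90 -> 313
Final: pos=(-3,2), heading=313, 4 segment(s) drawn
Waypoints (5 total):
(0, 0)
(0, 2)
(0, 5)
(-3, 5)
(-3, 2)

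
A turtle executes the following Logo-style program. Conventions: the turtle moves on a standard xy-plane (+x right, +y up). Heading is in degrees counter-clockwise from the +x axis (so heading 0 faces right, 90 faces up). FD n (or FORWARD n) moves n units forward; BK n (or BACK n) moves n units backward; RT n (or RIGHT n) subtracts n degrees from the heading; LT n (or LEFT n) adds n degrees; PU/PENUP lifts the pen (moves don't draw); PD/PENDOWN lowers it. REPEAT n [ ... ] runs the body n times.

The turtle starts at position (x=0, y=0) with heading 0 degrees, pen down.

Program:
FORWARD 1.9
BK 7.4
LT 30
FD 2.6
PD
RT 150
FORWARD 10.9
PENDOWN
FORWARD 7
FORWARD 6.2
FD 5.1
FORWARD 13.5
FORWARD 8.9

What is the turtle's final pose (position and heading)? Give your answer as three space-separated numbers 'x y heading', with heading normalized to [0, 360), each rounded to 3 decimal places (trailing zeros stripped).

Answer: -29.048 -43.387 240

Derivation:
Executing turtle program step by step:
Start: pos=(0,0), heading=0, pen down
FD 1.9: (0,0) -> (1.9,0) [heading=0, draw]
BK 7.4: (1.9,0) -> (-5.5,0) [heading=0, draw]
LT 30: heading 0 -> 30
FD 2.6: (-5.5,0) -> (-3.248,1.3) [heading=30, draw]
PD: pen down
RT 150: heading 30 -> 240
FD 10.9: (-3.248,1.3) -> (-8.698,-8.14) [heading=240, draw]
PD: pen down
FD 7: (-8.698,-8.14) -> (-12.198,-14.202) [heading=240, draw]
FD 6.2: (-12.198,-14.202) -> (-15.298,-19.571) [heading=240, draw]
FD 5.1: (-15.298,-19.571) -> (-17.848,-23.988) [heading=240, draw]
FD 13.5: (-17.848,-23.988) -> (-24.598,-35.679) [heading=240, draw]
FD 8.9: (-24.598,-35.679) -> (-29.048,-43.387) [heading=240, draw]
Final: pos=(-29.048,-43.387), heading=240, 9 segment(s) drawn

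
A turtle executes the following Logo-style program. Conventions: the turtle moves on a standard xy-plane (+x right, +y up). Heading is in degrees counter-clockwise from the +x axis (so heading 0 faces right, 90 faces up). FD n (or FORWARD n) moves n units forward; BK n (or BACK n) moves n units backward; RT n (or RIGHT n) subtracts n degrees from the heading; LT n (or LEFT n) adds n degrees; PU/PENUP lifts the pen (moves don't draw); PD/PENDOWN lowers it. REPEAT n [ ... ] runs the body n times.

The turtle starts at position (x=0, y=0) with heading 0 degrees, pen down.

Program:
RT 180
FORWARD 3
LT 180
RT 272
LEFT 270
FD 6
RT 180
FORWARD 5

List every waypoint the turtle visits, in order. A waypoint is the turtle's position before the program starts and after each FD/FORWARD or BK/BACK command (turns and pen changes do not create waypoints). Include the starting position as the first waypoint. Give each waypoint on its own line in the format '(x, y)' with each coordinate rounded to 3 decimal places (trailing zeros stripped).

Answer: (0, 0)
(-3, 0)
(2.996, -0.209)
(-2.001, -0.035)

Derivation:
Executing turtle program step by step:
Start: pos=(0,0), heading=0, pen down
RT 180: heading 0 -> 180
FD 3: (0,0) -> (-3,0) [heading=180, draw]
LT 180: heading 180 -> 0
RT 272: heading 0 -> 88
LT 270: heading 88 -> 358
FD 6: (-3,0) -> (2.996,-0.209) [heading=358, draw]
RT 180: heading 358 -> 178
FD 5: (2.996,-0.209) -> (-2.001,-0.035) [heading=178, draw]
Final: pos=(-2.001,-0.035), heading=178, 3 segment(s) drawn
Waypoints (4 total):
(0, 0)
(-3, 0)
(2.996, -0.209)
(-2.001, -0.035)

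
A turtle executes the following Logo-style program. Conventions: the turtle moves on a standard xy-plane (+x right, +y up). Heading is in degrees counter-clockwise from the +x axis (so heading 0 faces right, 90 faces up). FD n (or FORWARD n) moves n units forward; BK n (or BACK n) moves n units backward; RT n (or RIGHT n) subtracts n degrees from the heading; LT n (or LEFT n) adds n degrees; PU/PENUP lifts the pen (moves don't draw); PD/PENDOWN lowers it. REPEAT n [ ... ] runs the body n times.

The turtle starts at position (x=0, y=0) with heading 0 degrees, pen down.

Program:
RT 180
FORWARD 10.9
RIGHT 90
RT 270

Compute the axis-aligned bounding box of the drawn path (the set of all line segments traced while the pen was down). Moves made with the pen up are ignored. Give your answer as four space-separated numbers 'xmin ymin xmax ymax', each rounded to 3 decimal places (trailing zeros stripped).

Answer: -10.9 0 0 0

Derivation:
Executing turtle program step by step:
Start: pos=(0,0), heading=0, pen down
RT 180: heading 0 -> 180
FD 10.9: (0,0) -> (-10.9,0) [heading=180, draw]
RT 90: heading 180 -> 90
RT 270: heading 90 -> 180
Final: pos=(-10.9,0), heading=180, 1 segment(s) drawn

Segment endpoints: x in {-10.9, 0}, y in {0, 0}
xmin=-10.9, ymin=0, xmax=0, ymax=0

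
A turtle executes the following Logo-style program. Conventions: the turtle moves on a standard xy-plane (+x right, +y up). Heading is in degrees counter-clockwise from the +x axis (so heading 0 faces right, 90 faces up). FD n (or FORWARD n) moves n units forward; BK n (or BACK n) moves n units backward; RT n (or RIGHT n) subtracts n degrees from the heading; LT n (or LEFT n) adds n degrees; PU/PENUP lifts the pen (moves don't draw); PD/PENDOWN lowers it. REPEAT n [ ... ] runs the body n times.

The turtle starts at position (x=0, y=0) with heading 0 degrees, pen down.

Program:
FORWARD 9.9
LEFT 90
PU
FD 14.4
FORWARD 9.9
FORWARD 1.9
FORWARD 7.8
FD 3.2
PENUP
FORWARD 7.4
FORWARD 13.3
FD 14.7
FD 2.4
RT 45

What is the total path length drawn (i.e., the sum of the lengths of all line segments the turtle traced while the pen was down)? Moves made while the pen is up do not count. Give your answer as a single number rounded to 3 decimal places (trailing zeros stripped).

Executing turtle program step by step:
Start: pos=(0,0), heading=0, pen down
FD 9.9: (0,0) -> (9.9,0) [heading=0, draw]
LT 90: heading 0 -> 90
PU: pen up
FD 14.4: (9.9,0) -> (9.9,14.4) [heading=90, move]
FD 9.9: (9.9,14.4) -> (9.9,24.3) [heading=90, move]
FD 1.9: (9.9,24.3) -> (9.9,26.2) [heading=90, move]
FD 7.8: (9.9,26.2) -> (9.9,34) [heading=90, move]
FD 3.2: (9.9,34) -> (9.9,37.2) [heading=90, move]
PU: pen up
FD 7.4: (9.9,37.2) -> (9.9,44.6) [heading=90, move]
FD 13.3: (9.9,44.6) -> (9.9,57.9) [heading=90, move]
FD 14.7: (9.9,57.9) -> (9.9,72.6) [heading=90, move]
FD 2.4: (9.9,72.6) -> (9.9,75) [heading=90, move]
RT 45: heading 90 -> 45
Final: pos=(9.9,75), heading=45, 1 segment(s) drawn

Segment lengths:
  seg 1: (0,0) -> (9.9,0), length = 9.9
Total = 9.9

Answer: 9.9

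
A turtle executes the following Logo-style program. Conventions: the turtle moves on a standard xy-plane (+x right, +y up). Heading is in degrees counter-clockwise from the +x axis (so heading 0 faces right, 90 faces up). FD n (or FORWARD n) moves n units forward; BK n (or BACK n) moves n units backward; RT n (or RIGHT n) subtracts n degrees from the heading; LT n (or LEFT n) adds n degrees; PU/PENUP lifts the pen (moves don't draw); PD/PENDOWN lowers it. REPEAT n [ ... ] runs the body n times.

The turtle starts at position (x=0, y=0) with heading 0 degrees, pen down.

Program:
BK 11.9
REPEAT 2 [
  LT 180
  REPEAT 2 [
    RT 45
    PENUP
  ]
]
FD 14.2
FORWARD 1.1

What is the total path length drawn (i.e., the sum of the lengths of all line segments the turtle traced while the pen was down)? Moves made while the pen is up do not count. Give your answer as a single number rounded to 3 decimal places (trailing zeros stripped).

Answer: 11.9

Derivation:
Executing turtle program step by step:
Start: pos=(0,0), heading=0, pen down
BK 11.9: (0,0) -> (-11.9,0) [heading=0, draw]
REPEAT 2 [
  -- iteration 1/2 --
  LT 180: heading 0 -> 180
  REPEAT 2 [
    -- iteration 1/2 --
    RT 45: heading 180 -> 135
    PU: pen up
    -- iteration 2/2 --
    RT 45: heading 135 -> 90
    PU: pen up
  ]
  -- iteration 2/2 --
  LT 180: heading 90 -> 270
  REPEAT 2 [
    -- iteration 1/2 --
    RT 45: heading 270 -> 225
    PU: pen up
    -- iteration 2/2 --
    RT 45: heading 225 -> 180
    PU: pen up
  ]
]
FD 14.2: (-11.9,0) -> (-26.1,0) [heading=180, move]
FD 1.1: (-26.1,0) -> (-27.2,0) [heading=180, move]
Final: pos=(-27.2,0), heading=180, 1 segment(s) drawn

Segment lengths:
  seg 1: (0,0) -> (-11.9,0), length = 11.9
Total = 11.9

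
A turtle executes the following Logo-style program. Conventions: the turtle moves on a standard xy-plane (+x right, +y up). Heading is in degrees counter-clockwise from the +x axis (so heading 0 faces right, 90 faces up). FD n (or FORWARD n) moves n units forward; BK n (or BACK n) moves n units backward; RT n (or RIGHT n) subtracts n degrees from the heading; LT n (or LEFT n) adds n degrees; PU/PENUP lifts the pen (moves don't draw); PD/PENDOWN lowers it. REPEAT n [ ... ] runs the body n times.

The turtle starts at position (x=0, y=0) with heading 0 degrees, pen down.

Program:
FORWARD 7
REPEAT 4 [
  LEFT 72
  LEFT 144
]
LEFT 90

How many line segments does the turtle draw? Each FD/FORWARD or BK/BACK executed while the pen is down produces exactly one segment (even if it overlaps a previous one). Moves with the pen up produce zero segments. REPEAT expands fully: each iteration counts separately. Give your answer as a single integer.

Executing turtle program step by step:
Start: pos=(0,0), heading=0, pen down
FD 7: (0,0) -> (7,0) [heading=0, draw]
REPEAT 4 [
  -- iteration 1/4 --
  LT 72: heading 0 -> 72
  LT 144: heading 72 -> 216
  -- iteration 2/4 --
  LT 72: heading 216 -> 288
  LT 144: heading 288 -> 72
  -- iteration 3/4 --
  LT 72: heading 72 -> 144
  LT 144: heading 144 -> 288
  -- iteration 4/4 --
  LT 72: heading 288 -> 0
  LT 144: heading 0 -> 144
]
LT 90: heading 144 -> 234
Final: pos=(7,0), heading=234, 1 segment(s) drawn
Segments drawn: 1

Answer: 1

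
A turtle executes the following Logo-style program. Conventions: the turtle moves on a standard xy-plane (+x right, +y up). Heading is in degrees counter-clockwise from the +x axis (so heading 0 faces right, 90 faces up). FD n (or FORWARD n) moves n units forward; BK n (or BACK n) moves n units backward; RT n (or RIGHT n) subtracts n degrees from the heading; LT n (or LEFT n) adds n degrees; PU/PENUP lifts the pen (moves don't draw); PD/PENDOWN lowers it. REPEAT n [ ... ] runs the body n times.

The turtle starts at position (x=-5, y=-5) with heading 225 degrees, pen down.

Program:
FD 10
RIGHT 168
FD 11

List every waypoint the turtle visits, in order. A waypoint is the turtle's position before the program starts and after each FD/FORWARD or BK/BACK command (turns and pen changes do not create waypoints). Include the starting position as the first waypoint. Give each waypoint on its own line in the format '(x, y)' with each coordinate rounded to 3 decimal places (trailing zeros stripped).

Answer: (-5, -5)
(-12.071, -12.071)
(-6.08, -2.846)

Derivation:
Executing turtle program step by step:
Start: pos=(-5,-5), heading=225, pen down
FD 10: (-5,-5) -> (-12.071,-12.071) [heading=225, draw]
RT 168: heading 225 -> 57
FD 11: (-12.071,-12.071) -> (-6.08,-2.846) [heading=57, draw]
Final: pos=(-6.08,-2.846), heading=57, 2 segment(s) drawn
Waypoints (3 total):
(-5, -5)
(-12.071, -12.071)
(-6.08, -2.846)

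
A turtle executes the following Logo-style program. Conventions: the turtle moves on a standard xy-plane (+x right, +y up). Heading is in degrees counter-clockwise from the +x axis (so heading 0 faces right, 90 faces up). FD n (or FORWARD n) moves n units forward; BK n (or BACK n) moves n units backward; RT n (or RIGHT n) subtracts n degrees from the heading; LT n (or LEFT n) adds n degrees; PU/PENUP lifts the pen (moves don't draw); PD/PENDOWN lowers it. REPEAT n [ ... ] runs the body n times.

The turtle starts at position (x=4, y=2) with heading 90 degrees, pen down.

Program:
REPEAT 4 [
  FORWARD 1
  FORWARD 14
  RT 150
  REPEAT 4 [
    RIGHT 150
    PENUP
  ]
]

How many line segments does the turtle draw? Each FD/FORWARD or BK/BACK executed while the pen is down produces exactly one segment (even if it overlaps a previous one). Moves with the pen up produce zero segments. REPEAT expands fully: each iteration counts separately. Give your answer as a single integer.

Executing turtle program step by step:
Start: pos=(4,2), heading=90, pen down
REPEAT 4 [
  -- iteration 1/4 --
  FD 1: (4,2) -> (4,3) [heading=90, draw]
  FD 14: (4,3) -> (4,17) [heading=90, draw]
  RT 150: heading 90 -> 300
  REPEAT 4 [
    -- iteration 1/4 --
    RT 150: heading 300 -> 150
    PU: pen up
    -- iteration 2/4 --
    RT 150: heading 150 -> 0
    PU: pen up
    -- iteration 3/4 --
    RT 150: heading 0 -> 210
    PU: pen up
    -- iteration 4/4 --
    RT 150: heading 210 -> 60
    PU: pen up
  ]
  -- iteration 2/4 --
  FD 1: (4,17) -> (4.5,17.866) [heading=60, move]
  FD 14: (4.5,17.866) -> (11.5,29.99) [heading=60, move]
  RT 150: heading 60 -> 270
  REPEAT 4 [
    -- iteration 1/4 --
    RT 150: heading 270 -> 120
    PU: pen up
    -- iteration 2/4 --
    RT 150: heading 120 -> 330
    PU: pen up
    -- iteration 3/4 --
    RT 150: heading 330 -> 180
    PU: pen up
    -- iteration 4/4 --
    RT 150: heading 180 -> 30
    PU: pen up
  ]
  -- iteration 3/4 --
  FD 1: (11.5,29.99) -> (12.366,30.49) [heading=30, move]
  FD 14: (12.366,30.49) -> (24.49,37.49) [heading=30, move]
  RT 150: heading 30 -> 240
  REPEAT 4 [
    -- iteration 1/4 --
    RT 150: heading 240 -> 90
    PU: pen up
    -- iteration 2/4 --
    RT 150: heading 90 -> 300
    PU: pen up
    -- iteration 3/4 --
    RT 150: heading 300 -> 150
    PU: pen up
    -- iteration 4/4 --
    RT 150: heading 150 -> 0
    PU: pen up
  ]
  -- iteration 4/4 --
  FD 1: (24.49,37.49) -> (25.49,37.49) [heading=0, move]
  FD 14: (25.49,37.49) -> (39.49,37.49) [heading=0, move]
  RT 150: heading 0 -> 210
  REPEAT 4 [
    -- iteration 1/4 --
    RT 150: heading 210 -> 60
    PU: pen up
    -- iteration 2/4 --
    RT 150: heading 60 -> 270
    PU: pen up
    -- iteration 3/4 --
    RT 150: heading 270 -> 120
    PU: pen up
    -- iteration 4/4 --
    RT 150: heading 120 -> 330
    PU: pen up
  ]
]
Final: pos=(39.49,37.49), heading=330, 2 segment(s) drawn
Segments drawn: 2

Answer: 2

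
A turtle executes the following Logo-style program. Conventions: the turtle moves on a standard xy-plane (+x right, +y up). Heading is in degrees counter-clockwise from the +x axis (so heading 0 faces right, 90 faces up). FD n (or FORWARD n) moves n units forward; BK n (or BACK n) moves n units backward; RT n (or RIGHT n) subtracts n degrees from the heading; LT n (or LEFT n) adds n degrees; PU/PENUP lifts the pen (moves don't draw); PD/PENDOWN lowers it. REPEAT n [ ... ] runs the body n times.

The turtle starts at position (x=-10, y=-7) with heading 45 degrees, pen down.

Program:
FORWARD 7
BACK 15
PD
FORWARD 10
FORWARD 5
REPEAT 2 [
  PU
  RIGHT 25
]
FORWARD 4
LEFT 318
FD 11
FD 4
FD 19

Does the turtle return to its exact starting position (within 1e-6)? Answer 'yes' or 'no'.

Executing turtle program step by step:
Start: pos=(-10,-7), heading=45, pen down
FD 7: (-10,-7) -> (-5.05,-2.05) [heading=45, draw]
BK 15: (-5.05,-2.05) -> (-15.657,-12.657) [heading=45, draw]
PD: pen down
FD 10: (-15.657,-12.657) -> (-8.586,-5.586) [heading=45, draw]
FD 5: (-8.586,-5.586) -> (-5.05,-2.05) [heading=45, draw]
REPEAT 2 [
  -- iteration 1/2 --
  PU: pen up
  RT 25: heading 45 -> 20
  -- iteration 2/2 --
  PU: pen up
  RT 25: heading 20 -> 355
]
FD 4: (-5.05,-2.05) -> (-1.065,-2.399) [heading=355, move]
LT 318: heading 355 -> 313
FD 11: (-1.065,-2.399) -> (6.437,-10.444) [heading=313, move]
FD 4: (6.437,-10.444) -> (9.165,-13.369) [heading=313, move]
FD 19: (9.165,-13.369) -> (22.122,-27.265) [heading=313, move]
Final: pos=(22.122,-27.265), heading=313, 4 segment(s) drawn

Start position: (-10, -7)
Final position: (22.122, -27.265)
Distance = 37.981; >= 1e-6 -> NOT closed

Answer: no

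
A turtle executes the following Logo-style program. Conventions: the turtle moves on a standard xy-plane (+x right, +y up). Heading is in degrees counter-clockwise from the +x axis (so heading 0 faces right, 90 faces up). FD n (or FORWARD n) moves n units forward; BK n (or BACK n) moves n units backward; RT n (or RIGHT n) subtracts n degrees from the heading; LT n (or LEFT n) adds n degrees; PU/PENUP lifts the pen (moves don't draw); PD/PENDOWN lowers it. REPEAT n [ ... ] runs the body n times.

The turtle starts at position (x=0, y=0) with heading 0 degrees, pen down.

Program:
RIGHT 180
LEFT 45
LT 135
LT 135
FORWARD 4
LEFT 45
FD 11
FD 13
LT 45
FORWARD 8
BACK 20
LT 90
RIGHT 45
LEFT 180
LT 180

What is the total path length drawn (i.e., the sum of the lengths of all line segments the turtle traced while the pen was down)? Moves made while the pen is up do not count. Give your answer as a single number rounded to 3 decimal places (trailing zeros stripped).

Answer: 56

Derivation:
Executing turtle program step by step:
Start: pos=(0,0), heading=0, pen down
RT 180: heading 0 -> 180
LT 45: heading 180 -> 225
LT 135: heading 225 -> 0
LT 135: heading 0 -> 135
FD 4: (0,0) -> (-2.828,2.828) [heading=135, draw]
LT 45: heading 135 -> 180
FD 11: (-2.828,2.828) -> (-13.828,2.828) [heading=180, draw]
FD 13: (-13.828,2.828) -> (-26.828,2.828) [heading=180, draw]
LT 45: heading 180 -> 225
FD 8: (-26.828,2.828) -> (-32.485,-2.828) [heading=225, draw]
BK 20: (-32.485,-2.828) -> (-18.343,11.314) [heading=225, draw]
LT 90: heading 225 -> 315
RT 45: heading 315 -> 270
LT 180: heading 270 -> 90
LT 180: heading 90 -> 270
Final: pos=(-18.343,11.314), heading=270, 5 segment(s) drawn

Segment lengths:
  seg 1: (0,0) -> (-2.828,2.828), length = 4
  seg 2: (-2.828,2.828) -> (-13.828,2.828), length = 11
  seg 3: (-13.828,2.828) -> (-26.828,2.828), length = 13
  seg 4: (-26.828,2.828) -> (-32.485,-2.828), length = 8
  seg 5: (-32.485,-2.828) -> (-18.343,11.314), length = 20
Total = 56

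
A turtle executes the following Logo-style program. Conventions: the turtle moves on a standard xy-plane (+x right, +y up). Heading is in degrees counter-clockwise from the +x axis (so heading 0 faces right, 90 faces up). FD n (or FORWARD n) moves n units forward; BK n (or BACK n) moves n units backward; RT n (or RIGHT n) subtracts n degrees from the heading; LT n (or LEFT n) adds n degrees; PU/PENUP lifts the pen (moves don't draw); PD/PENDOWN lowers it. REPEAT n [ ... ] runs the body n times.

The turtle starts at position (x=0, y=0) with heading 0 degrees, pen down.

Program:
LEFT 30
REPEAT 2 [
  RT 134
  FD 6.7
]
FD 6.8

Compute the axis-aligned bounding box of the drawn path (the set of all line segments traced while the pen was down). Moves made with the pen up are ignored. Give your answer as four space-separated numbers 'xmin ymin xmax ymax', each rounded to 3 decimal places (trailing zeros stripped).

Executing turtle program step by step:
Start: pos=(0,0), heading=0, pen down
LT 30: heading 0 -> 30
REPEAT 2 [
  -- iteration 1/2 --
  RT 134: heading 30 -> 256
  FD 6.7: (0,0) -> (-1.621,-6.501) [heading=256, draw]
  -- iteration 2/2 --
  RT 134: heading 256 -> 122
  FD 6.7: (-1.621,-6.501) -> (-5.171,-0.819) [heading=122, draw]
]
FD 6.8: (-5.171,-0.819) -> (-8.775,4.948) [heading=122, draw]
Final: pos=(-8.775,4.948), heading=122, 3 segment(s) drawn

Segment endpoints: x in {-8.775, -5.171, -1.621, 0}, y in {-6.501, -0.819, 0, 4.948}
xmin=-8.775, ymin=-6.501, xmax=0, ymax=4.948

Answer: -8.775 -6.501 0 4.948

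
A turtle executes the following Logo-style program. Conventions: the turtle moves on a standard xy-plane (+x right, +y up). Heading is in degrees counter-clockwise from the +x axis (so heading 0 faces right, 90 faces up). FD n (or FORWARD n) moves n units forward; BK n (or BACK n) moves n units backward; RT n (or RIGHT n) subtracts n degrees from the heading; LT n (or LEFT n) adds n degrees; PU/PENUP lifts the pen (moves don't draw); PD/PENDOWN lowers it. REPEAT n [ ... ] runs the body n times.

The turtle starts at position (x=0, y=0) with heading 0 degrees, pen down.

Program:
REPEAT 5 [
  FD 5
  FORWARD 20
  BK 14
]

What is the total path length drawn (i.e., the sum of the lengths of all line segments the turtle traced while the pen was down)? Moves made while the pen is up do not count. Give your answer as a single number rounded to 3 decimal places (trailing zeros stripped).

Executing turtle program step by step:
Start: pos=(0,0), heading=0, pen down
REPEAT 5 [
  -- iteration 1/5 --
  FD 5: (0,0) -> (5,0) [heading=0, draw]
  FD 20: (5,0) -> (25,0) [heading=0, draw]
  BK 14: (25,0) -> (11,0) [heading=0, draw]
  -- iteration 2/5 --
  FD 5: (11,0) -> (16,0) [heading=0, draw]
  FD 20: (16,0) -> (36,0) [heading=0, draw]
  BK 14: (36,0) -> (22,0) [heading=0, draw]
  -- iteration 3/5 --
  FD 5: (22,0) -> (27,0) [heading=0, draw]
  FD 20: (27,0) -> (47,0) [heading=0, draw]
  BK 14: (47,0) -> (33,0) [heading=0, draw]
  -- iteration 4/5 --
  FD 5: (33,0) -> (38,0) [heading=0, draw]
  FD 20: (38,0) -> (58,0) [heading=0, draw]
  BK 14: (58,0) -> (44,0) [heading=0, draw]
  -- iteration 5/5 --
  FD 5: (44,0) -> (49,0) [heading=0, draw]
  FD 20: (49,0) -> (69,0) [heading=0, draw]
  BK 14: (69,0) -> (55,0) [heading=0, draw]
]
Final: pos=(55,0), heading=0, 15 segment(s) drawn

Segment lengths:
  seg 1: (0,0) -> (5,0), length = 5
  seg 2: (5,0) -> (25,0), length = 20
  seg 3: (25,0) -> (11,0), length = 14
  seg 4: (11,0) -> (16,0), length = 5
  seg 5: (16,0) -> (36,0), length = 20
  seg 6: (36,0) -> (22,0), length = 14
  seg 7: (22,0) -> (27,0), length = 5
  seg 8: (27,0) -> (47,0), length = 20
  seg 9: (47,0) -> (33,0), length = 14
  seg 10: (33,0) -> (38,0), length = 5
  seg 11: (38,0) -> (58,0), length = 20
  seg 12: (58,0) -> (44,0), length = 14
  seg 13: (44,0) -> (49,0), length = 5
  seg 14: (49,0) -> (69,0), length = 20
  seg 15: (69,0) -> (55,0), length = 14
Total = 195

Answer: 195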